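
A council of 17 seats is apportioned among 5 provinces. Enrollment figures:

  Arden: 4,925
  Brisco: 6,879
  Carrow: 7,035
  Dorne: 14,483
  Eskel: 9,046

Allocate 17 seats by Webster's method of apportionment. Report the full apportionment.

Arden 2, Brisco 3, Carrow 3, Dorne 6, Eskel 3

Standard divisor 42368/17 ≈ 2492.235; standard quotas: Arden 1.976, Brisco 2.760, Carrow 2.823, Dorne 5.811, Eskel 3.630.
Rounding to the nearest integer gives 2, 3, 3, 6, 4 = 18 seats, so the divisor must be adjusted.
With modified divisor 2600: modified quotas Arden 1.894, Brisco 2.646, Carrow 2.706, Dorne 5.570, Eskel 3.479.
Rounding to the nearest integer: Arden 2, Brisco 3, Carrow 3, Dorne 6, Eskel 3 (total 17).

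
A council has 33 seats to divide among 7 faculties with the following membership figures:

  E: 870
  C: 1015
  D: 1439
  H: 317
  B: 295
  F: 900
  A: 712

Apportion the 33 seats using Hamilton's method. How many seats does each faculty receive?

The standard divisor is 5548/33 ≈ 168.121.
Standard quotas: E 5.175, C 6.037, D 8.559, H 1.886, B 1.755, F 5.353, A 4.235.
Lower quotas: E 5, C 6, D 8, H 1, B 1, F 5, A 4 (sum 30, leaving 3 seats).
Remainders in descending order: H 0.886, B 0.755, D 0.559, F 0.353, A 0.235, E 0.175, C 0.037.
Largest remainders: H, B, D receive the extra seats.

E: 5, C: 6, D: 9, H: 2, B: 2, F: 5, A: 4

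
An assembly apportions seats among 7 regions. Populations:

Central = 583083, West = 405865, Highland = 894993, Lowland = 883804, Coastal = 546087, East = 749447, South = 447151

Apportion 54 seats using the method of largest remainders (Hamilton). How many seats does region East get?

Total 4510430; standard divisor 4510430/54 ≈ 83526.481.
Standard quotas: Central 6.9808, West 4.8591, Highland 10.7151, Lowland 10.5811, Coastal 6.5379, East 8.9726, South 5.3534.
Lower quotas: Central 6, West 4, Highland 10, Lowland 10, Coastal 6, East 8, South 5 (sum 49, leaving 5 seats).
Remainders in descending order: Central 0.9808, East 0.9726, West 0.8591, Highland 0.7151, Lowland 0.5811, Coastal 0.5379, South 0.3534.
Largest remainders: Central, East, West, Highland, Lowland receive the extra seats.
East receives 9.

9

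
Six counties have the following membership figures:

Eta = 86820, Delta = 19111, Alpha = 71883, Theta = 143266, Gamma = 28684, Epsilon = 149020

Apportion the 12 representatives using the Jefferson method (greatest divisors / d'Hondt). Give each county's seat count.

Standard divisor 498784/12 ≈ 41565.333; standard quotas: Eta 2.089, Delta 0.460, Alpha 1.729, Theta 3.447, Gamma 0.690, Epsilon 3.585.
Rounding down gives 2, 0, 1, 3, 0, 3 = 9 seats, so the divisor must be adjusted.
With modified divisor 32800: modified quotas Eta 2.647, Delta 0.583, Alpha 2.192, Theta 4.368, Gamma 0.875, Epsilon 4.543.
Rounding down: Eta 2, Delta 0, Alpha 2, Theta 4, Gamma 0, Epsilon 4 (total 12).

Eta=2, Delta=0, Alpha=2, Theta=4, Gamma=0, Epsilon=4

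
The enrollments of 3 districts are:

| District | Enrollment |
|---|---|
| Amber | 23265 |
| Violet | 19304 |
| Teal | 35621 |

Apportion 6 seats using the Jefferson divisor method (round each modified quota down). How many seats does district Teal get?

3

Standard divisor 78190/6 ≈ 13031.667; standard quotas: Amber 1.785, Violet 1.481, Teal 2.733.
Rounding down gives 1, 1, 2 = 4 seats, so the divisor must be adjusted.
With modified divisor 10600: modified quotas Amber 2.195, Violet 1.821, Teal 3.360.
Rounding down: Amber 2, Violet 1, Teal 3 (total 6).
Teal receives 3.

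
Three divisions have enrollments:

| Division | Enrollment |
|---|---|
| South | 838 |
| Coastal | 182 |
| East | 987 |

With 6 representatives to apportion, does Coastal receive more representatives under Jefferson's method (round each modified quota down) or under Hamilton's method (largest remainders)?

Hamilton

Jefferson: South 3, Coastal 0, East 3.
Hamilton: South 2, Coastal 1, East 3.
Coastal gets 0 under Jefferson and 1 under Hamilton.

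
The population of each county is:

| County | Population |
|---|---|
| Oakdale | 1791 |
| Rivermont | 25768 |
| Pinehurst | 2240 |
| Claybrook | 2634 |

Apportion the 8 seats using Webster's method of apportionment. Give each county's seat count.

Standard divisor 32433/8 ≈ 4054.125; standard quotas: Oakdale 0.442, Rivermont 6.356, Pinehurst 0.553, Claybrook 0.650.
Rounding to the nearest integer gives Oakdale 0, Rivermont 6, Pinehurst 1, Claybrook 1 — total 8, matching the house size, so no adjustment is needed.

Oakdale: 0; Rivermont: 6; Pinehurst: 1; Claybrook: 1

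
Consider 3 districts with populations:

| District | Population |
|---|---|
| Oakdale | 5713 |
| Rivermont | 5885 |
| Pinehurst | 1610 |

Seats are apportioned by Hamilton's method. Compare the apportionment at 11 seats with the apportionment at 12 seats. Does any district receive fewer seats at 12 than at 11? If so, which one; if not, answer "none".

At 11 seats: Oakdale 5, Rivermont 5, Pinehurst 1.
At 12 seats: Oakdale 5, Rivermont 5, Pinehurst 2.
No district's allocation decreased.

none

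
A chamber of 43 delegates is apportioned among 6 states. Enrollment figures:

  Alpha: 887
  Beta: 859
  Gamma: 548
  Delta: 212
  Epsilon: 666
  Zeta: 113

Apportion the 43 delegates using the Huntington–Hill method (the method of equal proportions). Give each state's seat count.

With divisor 78: modified quotas Alpha 11.372, Beta 11.013, Gamma 7.026, Delta 2.718, Epsilon 8.538, Zeta 1.449.
Geometric-mean thresholds: Alpha √(11·12)=11.489, Beta √(11·12)=11.489, Gamma √(7·8)=7.483, Delta √(2·3)=2.449, Epsilon √(8·9)=8.485, Zeta √(1·2)=1.414.
Each quota rounded against its threshold gives Alpha 11, Beta 11, Gamma 7, Delta 3, Epsilon 9, Zeta 2 (total 43).

Alpha 11, Beta 11, Gamma 7, Delta 3, Epsilon 9, Zeta 2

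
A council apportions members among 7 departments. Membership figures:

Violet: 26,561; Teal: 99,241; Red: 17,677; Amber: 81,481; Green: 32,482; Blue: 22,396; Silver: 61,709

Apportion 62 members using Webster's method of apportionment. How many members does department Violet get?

Standard divisor 341547/62 ≈ 5508.823; standard quotas: Violet 4.822, Teal 18.015, Red 3.209, Amber 14.791, Green 5.896, Blue 4.065, Silver 11.202.
Rounding to the nearest integer gives Violet 5, Teal 18, Red 3, Amber 15, Green 6, Blue 4, Silver 11 — total 62, matching the house size, so no adjustment is needed.
Violet receives 5.

5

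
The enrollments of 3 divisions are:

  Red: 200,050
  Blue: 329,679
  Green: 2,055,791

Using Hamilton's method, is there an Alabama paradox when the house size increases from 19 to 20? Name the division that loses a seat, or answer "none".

Red

At 19 seats: Red 2, Blue 2, Green 15.
At 20 seats: Red 1, Blue 3, Green 16.
Red drops from 2 to 1.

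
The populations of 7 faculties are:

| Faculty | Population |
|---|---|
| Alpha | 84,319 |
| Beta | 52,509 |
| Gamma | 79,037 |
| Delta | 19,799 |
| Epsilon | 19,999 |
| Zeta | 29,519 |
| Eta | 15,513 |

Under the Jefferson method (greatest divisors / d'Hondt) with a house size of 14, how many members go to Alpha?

4

Standard divisor 300695/14 ≈ 21478.214; standard quotas: Alpha 3.926, Beta 2.445, Gamma 3.680, Delta 0.922, Epsilon 0.931, Zeta 1.374, Eta 0.722.
Rounding down gives 3, 2, 3, 0, 0, 1, 0 = 9 seats, so the divisor must be adjusted.
With modified divisor 17200: modified quotas Alpha 4.902, Beta 3.053, Gamma 4.595, Delta 1.151, Epsilon 1.163, Zeta 1.716, Eta 0.902.
Rounding down: Alpha 4, Beta 3, Gamma 4, Delta 1, Epsilon 1, Zeta 1, Eta 0 (total 14).
Alpha receives 4.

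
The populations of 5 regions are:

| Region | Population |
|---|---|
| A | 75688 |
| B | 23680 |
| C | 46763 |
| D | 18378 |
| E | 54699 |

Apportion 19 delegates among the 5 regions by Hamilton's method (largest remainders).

A 6, B 2, C 4, D 2, E 5

Total 219208; standard divisor 219208/19 ≈ 11537.263.
Standard quotas: A 6.5603, B 2.0525, C 4.0532, D 1.5929, E 4.7411.
Lower quotas: A 6, B 2, C 4, D 1, E 4 (sum 17, leaving 2 seats).
Remainders in descending order: E 0.7411, D 0.5929, A 0.5603, C 0.0532, B 0.0525.
Largest remainders: E, D receive the extra seats.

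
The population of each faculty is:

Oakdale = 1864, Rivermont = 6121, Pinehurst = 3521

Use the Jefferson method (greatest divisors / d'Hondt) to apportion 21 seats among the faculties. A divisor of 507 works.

Oakdale 3, Rivermont 12, Pinehurst 6

With modified divisor 507: modified quotas Oakdale 3.677, Rivermont 12.073, Pinehurst 6.945.
Rounding down: Oakdale 3, Rivermont 12, Pinehurst 6 (total 21).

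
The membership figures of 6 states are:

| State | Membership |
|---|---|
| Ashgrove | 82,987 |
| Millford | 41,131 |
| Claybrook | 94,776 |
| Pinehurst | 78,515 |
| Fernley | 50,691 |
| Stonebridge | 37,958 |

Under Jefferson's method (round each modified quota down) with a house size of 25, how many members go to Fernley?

3

Standard divisor 386058/25 ≈ 15442.32; standard quotas: Ashgrove 5.374, Millford 2.664, Claybrook 6.137, Pinehurst 5.084, Fernley 3.283, Stonebridge 2.458.
Rounding down gives 5, 2, 6, 5, 3, 2 = 23 seats, so the divisor must be adjusted.
With modified divisor 13600: modified quotas Ashgrove 6.102, Millford 3.024, Claybrook 6.969, Pinehurst 5.773, Fernley 3.727, Stonebridge 2.791.
Rounding down: Ashgrove 6, Millford 3, Claybrook 6, Pinehurst 5, Fernley 3, Stonebridge 2 (total 25).
Fernley receives 3.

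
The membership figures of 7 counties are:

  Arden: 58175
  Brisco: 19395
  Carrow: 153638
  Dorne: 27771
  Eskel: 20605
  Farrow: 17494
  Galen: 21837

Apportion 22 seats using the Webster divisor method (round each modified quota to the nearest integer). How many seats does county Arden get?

4

Standard divisor 318915/22 ≈ 14496.136; standard quotas: Arden 4.013, Brisco 1.338, Carrow 10.599, Dorne 1.916, Eskel 1.421, Farrow 1.207, Galen 1.506.
Rounding to the nearest integer gives Arden 4, Brisco 1, Carrow 11, Dorne 2, Eskel 1, Farrow 1, Galen 2 — total 22, matching the house size, so no adjustment is needed.
Arden receives 4.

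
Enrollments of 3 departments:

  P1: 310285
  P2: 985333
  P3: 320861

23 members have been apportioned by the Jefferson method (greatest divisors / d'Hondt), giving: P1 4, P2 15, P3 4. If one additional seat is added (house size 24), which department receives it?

P3

Priority for the next seat is population ÷ (current seats + 1).
Priorities: P1 62057.000, P2 61583.312, P3 64172.200.
Highest priority: P3.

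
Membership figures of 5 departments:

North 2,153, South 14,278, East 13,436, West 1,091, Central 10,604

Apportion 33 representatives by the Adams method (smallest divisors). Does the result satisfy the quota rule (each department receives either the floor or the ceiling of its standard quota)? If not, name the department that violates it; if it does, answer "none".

none

Standard quotas: North 1.709, South 11.337, East 10.668, West 0.866, Central 8.420.
Adams allocation: North 2, South 11, East 11, West 1, Central 8.
Every allocation lies between the lower and upper quota.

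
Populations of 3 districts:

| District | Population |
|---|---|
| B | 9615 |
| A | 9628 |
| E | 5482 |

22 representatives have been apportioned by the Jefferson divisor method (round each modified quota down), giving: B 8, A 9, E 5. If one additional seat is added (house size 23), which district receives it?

B

Priority for the next seat is population ÷ (current seats + 1).
Priorities: B 1068.333, A 962.800, E 913.667.
Highest priority: B.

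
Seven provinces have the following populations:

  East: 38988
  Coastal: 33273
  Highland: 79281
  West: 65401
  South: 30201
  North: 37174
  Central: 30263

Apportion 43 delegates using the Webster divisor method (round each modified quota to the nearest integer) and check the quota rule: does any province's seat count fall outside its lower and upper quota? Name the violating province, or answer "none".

none

Standard quotas: East 5.329, Coastal 4.548, Highland 10.837, West 8.940, South 4.128, North 5.081, Central 4.137.
Webster allocation: East 5, Coastal 5, Highland 11, West 9, South 4, North 5, Central 4.
Every allocation lies between the lower and upper quota.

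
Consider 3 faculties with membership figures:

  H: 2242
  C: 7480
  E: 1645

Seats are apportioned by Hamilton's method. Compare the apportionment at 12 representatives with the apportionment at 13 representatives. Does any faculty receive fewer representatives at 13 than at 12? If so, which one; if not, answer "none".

none

At 12 seats: H 2, C 8, E 2.
At 13 seats: H 3, C 8, E 2.
No faculty's allocation decreased.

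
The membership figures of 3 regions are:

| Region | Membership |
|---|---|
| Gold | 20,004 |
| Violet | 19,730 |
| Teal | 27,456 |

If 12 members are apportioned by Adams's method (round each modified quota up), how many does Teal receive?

5

Standard divisor 67190/12 ≈ 5599.167; standard quotas: Gold 3.573, Violet 3.524, Teal 4.904.
Rounding up gives 4, 4, 5 = 13 seats, so the divisor must be adjusted.
With modified divisor 6622: modified quotas Gold 3.021, Violet 2.979, Teal 4.146.
Rounding up: Gold 4, Violet 3, Teal 5 (total 12).
Teal receives 5.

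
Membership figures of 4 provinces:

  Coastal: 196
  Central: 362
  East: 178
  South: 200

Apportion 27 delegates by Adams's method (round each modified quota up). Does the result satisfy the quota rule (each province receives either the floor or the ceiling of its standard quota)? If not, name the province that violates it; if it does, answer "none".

none

Standard quotas: Coastal 5.654, Central 10.442, East 5.135, South 5.769.
Adams allocation: Coastal 6, Central 10, East 5, South 6.
Every allocation lies between the lower and upper quota.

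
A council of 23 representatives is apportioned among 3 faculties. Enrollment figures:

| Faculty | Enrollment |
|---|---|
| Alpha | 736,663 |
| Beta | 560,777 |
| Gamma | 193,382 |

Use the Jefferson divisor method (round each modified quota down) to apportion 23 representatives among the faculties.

Standard divisor 1490822/23 ≈ 64818.348; standard quotas: Alpha 11.365, Beta 8.652, Gamma 2.983.
Rounding down gives 11, 8, 2 = 21 seats, so the divisor must be adjusted.
With modified divisor 61800: modified quotas Alpha 11.920, Beta 9.074, Gamma 3.129.
Rounding down: Alpha 11, Beta 9, Gamma 3 (total 23).

Alpha=11; Beta=9; Gamma=3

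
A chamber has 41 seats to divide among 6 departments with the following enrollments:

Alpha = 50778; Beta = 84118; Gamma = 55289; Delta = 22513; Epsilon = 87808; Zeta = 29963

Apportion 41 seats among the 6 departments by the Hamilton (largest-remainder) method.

Alpha 6; Beta 10; Gamma 7; Delta 3; Epsilon 11; Zeta 4

The standard divisor is 330469/41 ≈ 8060.22.
Standard quotas: Alpha 6.2998, Beta 10.4362, Gamma 6.8595, Delta 2.7931, Epsilon 10.8940, Zeta 3.7174.
Lower quotas: Alpha 6, Beta 10, Gamma 6, Delta 2, Epsilon 10, Zeta 3 (sum 37, leaving 4 seats).
Remainders in descending order: Epsilon 0.8940, Gamma 0.8595, Delta 0.7931, Zeta 0.7174, Beta 0.4362, Alpha 0.2998.
Largest remainders: Epsilon, Gamma, Delta, Zeta receive the extra seats.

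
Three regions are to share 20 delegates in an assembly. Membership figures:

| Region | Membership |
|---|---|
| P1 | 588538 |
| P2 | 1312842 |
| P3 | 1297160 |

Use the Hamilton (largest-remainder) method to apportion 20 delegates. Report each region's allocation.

Standard divisor: 3198540 ÷ 20 = 159927.
Standard quotas: P1 3.6800, P2 8.2090, P3 8.1110.
Lower quotas: P1 3, P2 8, P3 8 (sum 19, leaving 1 seat).
Remainders in descending order: P1 0.6800, P2 0.2090, P3 0.1110.
Largest remainder: P1 receives the extra seat.

P1 4, P2 8, P3 8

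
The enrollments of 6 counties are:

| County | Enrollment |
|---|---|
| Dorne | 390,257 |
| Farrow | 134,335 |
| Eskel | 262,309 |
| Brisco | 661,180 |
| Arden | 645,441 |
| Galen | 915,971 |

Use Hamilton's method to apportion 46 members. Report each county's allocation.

The standard divisor is 3009493/46 ≈ 65423.761.
Standard quotas: Dorne 5.9651, Farrow 2.0533, Eskel 4.0094, Brisco 10.1061, Arden 9.8655, Galen 14.0006.
Lower quotas: Dorne 5, Farrow 2, Eskel 4, Brisco 10, Arden 9, Galen 14 (sum 44, leaving 2 seats).
Remainders in descending order: Dorne 0.9651, Arden 0.8655, Brisco 0.1061, Farrow 0.0533, Eskel 0.0094, Galen 0.0006.
The surplus seats go to Dorne, Arden.

Dorne 6; Farrow 2; Eskel 4; Brisco 10; Arden 10; Galen 14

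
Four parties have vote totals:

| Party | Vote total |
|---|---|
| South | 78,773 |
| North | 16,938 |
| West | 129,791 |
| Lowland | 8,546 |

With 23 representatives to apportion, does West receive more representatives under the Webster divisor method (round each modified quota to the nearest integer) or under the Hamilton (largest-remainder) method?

Webster: South 8, North 2, West 12, Lowland 1.
Hamilton: South 8, North 1, West 13, Lowland 1.
West gets 12 under Webster and 13 under Hamilton.

Hamilton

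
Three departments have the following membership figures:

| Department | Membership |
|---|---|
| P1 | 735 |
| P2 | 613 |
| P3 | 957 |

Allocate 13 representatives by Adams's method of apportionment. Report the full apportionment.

Standard divisor 2305/13 ≈ 177.308; standard quotas: P1 4.145, P2 3.457, P3 5.397.
Rounding up gives 5, 4, 6 = 15 seats, so the divisor must be adjusted.
With modified divisor 200: modified quotas P1 3.675, P2 3.065, P3 4.785.
Rounding up: P1 4, P2 4, P3 5 (total 13).

P1: 4, P2: 4, P3: 5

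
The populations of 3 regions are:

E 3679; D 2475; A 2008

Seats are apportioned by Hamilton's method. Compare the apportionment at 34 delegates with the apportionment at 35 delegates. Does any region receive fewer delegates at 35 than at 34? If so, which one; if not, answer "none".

At 34 seats: E 15, D 10, A 9.
At 35 seats: E 16, D 11, A 8.
A drops from 9 to 8.

A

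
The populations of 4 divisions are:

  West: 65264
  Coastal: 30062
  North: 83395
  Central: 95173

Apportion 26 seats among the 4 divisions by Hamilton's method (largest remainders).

West 6, Coastal 3, North 8, Central 9

Total 273894; standard divisor 273894/26 ≈ 10534.385.
Standard quotas: West 6.1953, Coastal 2.8537, North 7.9165, Central 9.0345.
Lower quotas: West 6, Coastal 2, North 7, Central 9 (sum 24, leaving 2 seats).
Remainders in descending order: North 0.9165, Coastal 0.8537, West 0.1953, Central 0.0345.
Largest remainders: North, Coastal receive the extra seats.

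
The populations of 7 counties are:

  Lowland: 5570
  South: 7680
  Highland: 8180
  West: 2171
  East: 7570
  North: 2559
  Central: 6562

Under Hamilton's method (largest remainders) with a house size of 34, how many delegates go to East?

Standard divisor: 40292 ÷ 34 ≈ 1185.059.
Standard quotas: Lowland 4.7002, South 6.4807, Highland 6.9026, West 1.8320, East 6.3879, North 2.1594, Central 5.5373.
Lower quotas: Lowland 4, South 6, Highland 6, West 1, East 6, North 2, Central 5 (sum 30, leaving 4 seats).
Remainders in descending order: Highland 0.9026, West 0.8320, Lowland 0.7002, Central 0.5373, South 0.4807, East 0.3879, North 0.1594.
The surplus seats go to Highland, West, Lowland, Central.
East receives 6.

6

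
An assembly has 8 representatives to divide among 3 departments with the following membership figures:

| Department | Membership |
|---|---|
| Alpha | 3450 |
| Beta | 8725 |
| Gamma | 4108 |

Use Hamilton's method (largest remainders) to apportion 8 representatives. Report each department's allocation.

Total 16283; standard divisor 16283/8 ≈ 2035.375.
Standard quotas: Alpha 1.6950, Beta 4.2867, Gamma 2.0183.
Lower quotas: Alpha 1, Beta 4, Gamma 2 (sum 7, leaving 1 seat).
Remainders in descending order: Alpha 0.6950, Beta 0.2867, Gamma 0.0183.
Largest remainder: Alpha receives the extra seat.

Alpha 2; Beta 4; Gamma 2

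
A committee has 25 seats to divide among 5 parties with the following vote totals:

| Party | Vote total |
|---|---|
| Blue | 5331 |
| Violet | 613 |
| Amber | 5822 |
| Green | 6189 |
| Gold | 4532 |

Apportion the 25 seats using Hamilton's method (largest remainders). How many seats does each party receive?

The standard divisor is 22487/25 ≈ 899.48.
Standard quotas: Blue 5.9268, Violet 0.6815, Amber 6.4726, Green 6.8806, Gold 5.0385.
Lower quotas: Blue 5, Violet 0, Amber 6, Green 6, Gold 5 (sum 22, leaving 3 seats).
Remainders in descending order: Blue 0.9268, Green 0.8806, Violet 0.6815, Amber 0.4726, Gold 0.0385.
Largest remainders: Blue, Green, Violet receive the extra seats.

Blue: 6, Violet: 1, Amber: 6, Green: 7, Gold: 5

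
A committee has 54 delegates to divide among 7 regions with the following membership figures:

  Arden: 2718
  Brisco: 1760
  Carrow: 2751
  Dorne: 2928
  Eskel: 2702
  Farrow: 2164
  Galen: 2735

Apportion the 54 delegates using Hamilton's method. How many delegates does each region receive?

Arden 8; Brisco 5; Carrow 9; Dorne 9; Eskel 8; Farrow 7; Galen 8

The standard divisor is 17758/54 ≈ 328.852.
Standard quotas: Arden 8.265, Brisco 5.352, Carrow 8.365, Dorne 8.904, Eskel 8.216, Farrow 6.580, Galen 8.317.
Lower quotas: Arden 8, Brisco 5, Carrow 8, Dorne 8, Eskel 8, Farrow 6, Galen 8 (sum 51, leaving 3 seats).
Remainders in descending order: Dorne 0.904, Farrow 0.580, Carrow 0.365, Brisco 0.352, Galen 0.317, Arden 0.265, Eskel 0.216.
The surplus seats go to Dorne, Farrow, Carrow.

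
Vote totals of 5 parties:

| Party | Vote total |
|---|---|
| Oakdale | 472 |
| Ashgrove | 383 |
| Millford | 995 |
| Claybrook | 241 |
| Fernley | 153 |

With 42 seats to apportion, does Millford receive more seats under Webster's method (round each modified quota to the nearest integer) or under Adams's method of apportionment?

Webster: Oakdale 9, Ashgrove 7, Millford 19, Claybrook 4, Fernley 3.
Adams: Oakdale 9, Ashgrove 7, Millford 18, Claybrook 5, Fernley 3.
Millford gets 19 under Webster and 18 under Adams.

Webster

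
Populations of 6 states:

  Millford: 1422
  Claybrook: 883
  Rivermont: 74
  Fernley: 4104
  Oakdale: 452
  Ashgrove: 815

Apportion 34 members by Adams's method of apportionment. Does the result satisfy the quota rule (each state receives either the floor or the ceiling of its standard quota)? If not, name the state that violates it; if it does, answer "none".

Standard quotas: Millford 6.238, Claybrook 3.874, Rivermont 0.325, Fernley 18.005, Oakdale 1.983, Ashgrove 3.575.
Adams allocation: Millford 6, Claybrook 4, Rivermont 1, Fernley 17, Oakdale 2, Ashgrove 4.
Fernley has quota 18.005 (lower 18, upper 19) but receives 17 — outside the quota interval.

Fernley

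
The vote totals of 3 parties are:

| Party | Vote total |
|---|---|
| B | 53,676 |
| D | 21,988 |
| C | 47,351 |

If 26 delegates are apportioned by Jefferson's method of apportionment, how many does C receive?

10

Standard divisor 123015/26 ≈ 4731.346; standard quotas: B 11.345, D 4.647, C 10.008.
Rounding down gives 11, 4, 10 = 25 seats, so the divisor must be adjusted.
With modified divisor 4440: modified quotas B 12.089, D 4.952, C 10.665.
Rounding down: B 12, D 4, C 10 (total 26).
C receives 10.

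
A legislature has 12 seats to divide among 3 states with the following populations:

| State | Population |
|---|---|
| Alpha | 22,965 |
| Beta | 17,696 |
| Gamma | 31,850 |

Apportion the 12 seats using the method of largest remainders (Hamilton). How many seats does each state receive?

Total 72511; standard divisor 72511/12 ≈ 6042.583.
Standard quotas: Alpha 3.8005, Beta 2.9285, Gamma 5.2709.
Lower quotas: Alpha 3, Beta 2, Gamma 5 (sum 10, leaving 2 seats).
Remainders in descending order: Beta 0.9285, Alpha 0.8005, Gamma 0.2709.
The surplus seats go to Beta, Alpha.

Alpha 4, Beta 3, Gamma 5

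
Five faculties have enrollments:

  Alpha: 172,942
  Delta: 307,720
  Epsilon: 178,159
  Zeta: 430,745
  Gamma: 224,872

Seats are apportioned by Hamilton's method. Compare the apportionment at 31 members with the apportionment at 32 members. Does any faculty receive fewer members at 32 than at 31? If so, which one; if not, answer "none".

Gamma

At 31 seats: Alpha 4, Delta 7, Epsilon 4, Zeta 10, Gamma 6.
At 32 seats: Alpha 4, Delta 8, Epsilon 4, Zeta 11, Gamma 5.
Gamma drops from 6 to 5.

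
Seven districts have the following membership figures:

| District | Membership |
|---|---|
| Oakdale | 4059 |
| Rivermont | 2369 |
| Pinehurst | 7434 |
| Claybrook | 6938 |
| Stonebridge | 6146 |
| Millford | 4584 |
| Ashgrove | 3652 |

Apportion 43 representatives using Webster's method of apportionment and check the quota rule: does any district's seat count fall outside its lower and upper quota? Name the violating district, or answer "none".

none

Standard quotas: Oakdale 4.961, Rivermont 2.895, Pinehurst 9.086, Claybrook 8.480, Stonebridge 7.512, Millford 5.603, Ashgrove 4.464.
Webster allocation: Oakdale 5, Rivermont 3, Pinehurst 9, Claybrook 8, Stonebridge 8, Millford 6, Ashgrove 4.
Every allocation lies between the lower and upper quota.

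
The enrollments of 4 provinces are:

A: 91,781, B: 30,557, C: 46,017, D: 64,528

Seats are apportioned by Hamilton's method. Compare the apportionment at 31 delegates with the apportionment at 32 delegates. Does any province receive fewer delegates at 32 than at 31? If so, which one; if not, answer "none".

none

At 31 seats: A 12, B 4, C 6, D 9.
At 32 seats: A 13, B 4, C 6, D 9.
No province's allocation decreased.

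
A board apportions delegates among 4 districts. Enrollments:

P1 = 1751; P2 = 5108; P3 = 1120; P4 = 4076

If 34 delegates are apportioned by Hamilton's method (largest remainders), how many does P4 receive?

12

Standard divisor: 12055 ÷ 34 ≈ 354.559.
Standard quotas: P1 4.9385, P2 14.4066, P3 3.1589, P4 11.4960.
Lower quotas: P1 4, P2 14, P3 3, P4 11 (sum 32, leaving 2 seats).
Remainders in descending order: P1 0.9385, P4 0.4960, P2 0.4066, P3 0.1589.
The surplus seats go to P1, P4.
P4 receives 12.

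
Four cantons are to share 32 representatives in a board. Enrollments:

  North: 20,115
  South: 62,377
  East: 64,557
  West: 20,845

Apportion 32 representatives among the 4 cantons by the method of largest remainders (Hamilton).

North 4, South 12, East 12, West 4

Total 167894; standard divisor 167894/32 ≈ 5246.688.
Standard quotas: North 3.8338, South 11.8888, East 12.3043, West 3.9730.
Lower quotas: North 3, South 11, East 12, West 3 (sum 29, leaving 3 seats).
Remainders in descending order: West 0.9730, South 0.8888, North 0.8338, East 0.3043.
The surplus seats go to West, South, North.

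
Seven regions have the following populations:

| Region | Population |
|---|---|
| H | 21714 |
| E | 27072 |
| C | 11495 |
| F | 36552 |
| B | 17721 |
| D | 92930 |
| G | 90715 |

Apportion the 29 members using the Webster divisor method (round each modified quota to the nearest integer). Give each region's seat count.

H=2, E=3, C=1, F=3, B=2, D=9, G=9

Standard divisor 298199/29 ≈ 10282.724; standard quotas: H 2.112, E 2.633, C 1.118, F 3.555, B 1.723, D 9.037, G 8.822.
Rounding to the nearest integer gives 2, 3, 1, 4, 2, 9, 9 = 30 seats, so the divisor must be adjusted.
With modified divisor 10600: modified quotas H 2.048, E 2.554, C 1.084, F 3.448, B 1.672, D 8.767, G 8.558.
Rounding to the nearest integer: H 2, E 3, C 1, F 3, B 2, D 9, G 9 (total 29).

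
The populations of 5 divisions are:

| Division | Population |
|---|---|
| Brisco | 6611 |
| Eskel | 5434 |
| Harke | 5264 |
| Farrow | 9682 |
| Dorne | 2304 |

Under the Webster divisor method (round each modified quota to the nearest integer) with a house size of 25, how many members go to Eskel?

5

Standard divisor 29295/25 ≈ 1171.8; standard quotas: Brisco 5.642, Eskel 4.637, Harke 4.492, Farrow 8.263, Dorne 1.966.
Rounding to the nearest integer gives Brisco 6, Eskel 5, Harke 4, Farrow 8, Dorne 2 — total 25, matching the house size, so no adjustment is needed.
Eskel receives 5.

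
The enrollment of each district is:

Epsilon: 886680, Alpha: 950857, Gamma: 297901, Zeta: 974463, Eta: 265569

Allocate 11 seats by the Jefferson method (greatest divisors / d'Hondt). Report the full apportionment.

Standard divisor 3375470/11 ≈ 306860.909; standard quotas: Epsilon 2.890, Alpha 3.099, Gamma 0.971, Zeta 3.176, Eta 0.865.
Rounding down gives 2, 3, 0, 3, 0 = 8 seats, so the divisor must be adjusted.
With modified divisor 254600: modified quotas Epsilon 3.483, Alpha 3.735, Gamma 1.170, Zeta 3.827, Eta 1.043.
Rounding down: Epsilon 3, Alpha 3, Gamma 1, Zeta 3, Eta 1 (total 11).

Epsilon 3, Alpha 3, Gamma 1, Zeta 3, Eta 1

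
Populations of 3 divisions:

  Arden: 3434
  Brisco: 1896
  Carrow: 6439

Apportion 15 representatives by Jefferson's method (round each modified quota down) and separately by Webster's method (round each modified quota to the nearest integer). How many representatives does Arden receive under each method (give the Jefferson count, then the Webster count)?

4 and 5

Jefferson: Arden 4, Brisco 2, Carrow 9.
Webster: Arden 5, Brisco 2, Carrow 8.
Arden gets 4 under Jefferson and 5 under Webster.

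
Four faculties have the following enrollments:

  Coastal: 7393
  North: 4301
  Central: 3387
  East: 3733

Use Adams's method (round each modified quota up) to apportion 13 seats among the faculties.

Standard divisor 18814/13 ≈ 1447.231; standard quotas: Coastal 5.108, North 2.972, Central 2.340, East 2.579.
Rounding up gives 6, 3, 3, 3 = 15 seats, so the divisor must be adjusted.
With modified divisor 1800: modified quotas Coastal 4.107, North 2.389, Central 1.882, East 2.074.
Rounding up: Coastal 5, North 3, Central 2, East 3 (total 13).

Coastal=5, North=3, Central=2, East=3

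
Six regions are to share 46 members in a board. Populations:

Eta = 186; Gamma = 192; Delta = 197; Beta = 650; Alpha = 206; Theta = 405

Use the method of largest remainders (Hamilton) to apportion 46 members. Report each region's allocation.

Eta 5; Gamma 5; Delta 5; Beta 16; Alpha 5; Theta 10

The standard divisor is 1836/46 ≈ 39.913.
Standard quotas: Eta 4.660, Gamma 4.810, Delta 4.936, Beta 16.285, Alpha 5.161, Theta 10.147.
Lower quotas: Eta 4, Gamma 4, Delta 4, Beta 16, Alpha 5, Theta 10 (sum 43, leaving 3 seats).
Remainders in descending order: Delta 0.936, Gamma 0.810, Eta 0.660, Beta 0.285, Alpha 0.161, Theta 0.147.
The surplus seats go to Delta, Gamma, Eta.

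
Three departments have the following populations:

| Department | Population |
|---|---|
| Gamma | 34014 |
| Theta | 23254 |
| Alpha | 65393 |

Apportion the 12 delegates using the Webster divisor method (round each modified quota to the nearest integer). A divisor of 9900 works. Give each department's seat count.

Gamma 3; Theta 2; Alpha 7

With modified divisor 9900: modified quotas Gamma 3.436, Theta 2.349, Alpha 6.605.
Rounding to the nearest integer: Gamma 3, Theta 2, Alpha 7 (total 12).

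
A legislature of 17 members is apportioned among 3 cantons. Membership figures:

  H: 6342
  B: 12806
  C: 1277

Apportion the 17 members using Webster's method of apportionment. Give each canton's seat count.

Standard divisor 20425/17 ≈ 1201.471; standard quotas: H 5.279, B 10.659, C 1.063.
Rounding to the nearest integer gives H 5, B 11, C 1 — total 17, matching the house size, so no adjustment is needed.

H 5, B 11, C 1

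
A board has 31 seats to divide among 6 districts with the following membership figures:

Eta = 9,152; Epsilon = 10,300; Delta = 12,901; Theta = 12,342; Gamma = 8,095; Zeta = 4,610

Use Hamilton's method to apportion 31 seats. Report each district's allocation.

Eta=5; Epsilon=6; Delta=7; Theta=7; Gamma=4; Zeta=2

The standard divisor is 57400/31 ≈ 1851.613.
Standard quotas: Eta 4.9427, Epsilon 5.5627, Delta 6.9674, Theta 6.6655, Gamma 4.3719, Zeta 2.4897.
Lower quotas: Eta 4, Epsilon 5, Delta 6, Theta 6, Gamma 4, Zeta 2 (sum 27, leaving 4 seats).
Remainders in descending order: Delta 0.9674, Eta 0.9427, Theta 0.6655, Epsilon 0.5627, Zeta 0.4897, Gamma 0.3719.
The surplus seats go to Delta, Eta, Theta, Epsilon.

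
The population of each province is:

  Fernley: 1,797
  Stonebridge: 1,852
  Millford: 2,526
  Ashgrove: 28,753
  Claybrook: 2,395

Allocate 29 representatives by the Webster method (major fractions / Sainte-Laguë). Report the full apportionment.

Standard divisor 37323/29 ≈ 1287; standard quotas: Fernley 1.396, Stonebridge 1.439, Millford 1.963, Ashgrove 22.341, Claybrook 1.861.
Rounding to the nearest integer gives 1, 1, 2, 22, 2 = 28 seats, so the divisor must be adjusted.
With modified divisor 1260: modified quotas Fernley 1.426, Stonebridge 1.470, Millford 2.005, Ashgrove 22.820, Claybrook 1.901.
Rounding to the nearest integer: Fernley 1, Stonebridge 1, Millford 2, Ashgrove 23, Claybrook 2 (total 29).

Fernley 1, Stonebridge 1, Millford 2, Ashgrove 23, Claybrook 2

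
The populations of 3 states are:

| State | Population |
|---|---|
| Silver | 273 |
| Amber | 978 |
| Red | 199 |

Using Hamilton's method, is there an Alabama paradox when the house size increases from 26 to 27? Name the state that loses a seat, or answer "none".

At 26 seats: Silver 5, Amber 17, Red 4.
At 27 seats: Silver 5, Amber 18, Red 4.
No state's allocation decreased.

none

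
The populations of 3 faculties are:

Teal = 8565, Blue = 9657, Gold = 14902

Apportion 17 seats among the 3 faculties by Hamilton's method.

Standard divisor: 33124 ÷ 17 ≈ 1948.471.
Standard quotas: Teal 4.3958, Blue 4.9562, Gold 7.6480.
Lower quotas: Teal 4, Blue 4, Gold 7 (sum 15, leaving 2 seats).
Remainders in descending order: Blue 0.9562, Gold 0.6480, Teal 0.3958.
Largest remainders: Blue, Gold receive the extra seats.

Teal 4, Blue 5, Gold 8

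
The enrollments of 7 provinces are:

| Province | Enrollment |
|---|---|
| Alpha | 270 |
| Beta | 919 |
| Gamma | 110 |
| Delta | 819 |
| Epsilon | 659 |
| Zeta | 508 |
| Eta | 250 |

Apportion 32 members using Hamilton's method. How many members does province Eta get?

Standard divisor: 3535 ÷ 32 ≈ 110.469.
Standard quotas: Alpha 2.444, Beta 8.319, Gamma 0.996, Delta 7.414, Epsilon 5.965, Zeta 4.599, Eta 2.263.
Lower quotas: Alpha 2, Beta 8, Gamma 0, Delta 7, Epsilon 5, Zeta 4, Eta 2 (sum 28, leaving 4 seats).
Remainders in descending order: Gamma 0.996, Epsilon 0.965, Zeta 0.599, Alpha 0.444, Delta 0.414, Beta 0.319, Eta 0.263.
Largest remainders: Gamma, Epsilon, Zeta, Alpha receive the extra seats.
Eta receives 2.

2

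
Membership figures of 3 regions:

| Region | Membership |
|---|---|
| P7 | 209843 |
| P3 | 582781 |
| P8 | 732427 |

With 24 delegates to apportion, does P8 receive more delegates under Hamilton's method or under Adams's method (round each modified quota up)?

Hamilton

Hamilton: P7 3, P3 9, P8 12.
Adams: P7 4, P3 9, P8 11.
P8 gets 12 under Hamilton and 11 under Adams.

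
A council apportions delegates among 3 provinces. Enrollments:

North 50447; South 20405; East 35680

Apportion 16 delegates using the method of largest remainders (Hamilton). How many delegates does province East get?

Standard divisor: 106532 ÷ 16 ≈ 6658.25.
Standard quotas: North 7.5766, South 3.0646, East 5.3588.
Lower quotas: North 7, South 3, East 5 (sum 15, leaving 1 seat).
Remainders in descending order: North 0.5766, East 0.3588, South 0.0646.
Largest remainder: North receives the extra seat.
East receives 5.

5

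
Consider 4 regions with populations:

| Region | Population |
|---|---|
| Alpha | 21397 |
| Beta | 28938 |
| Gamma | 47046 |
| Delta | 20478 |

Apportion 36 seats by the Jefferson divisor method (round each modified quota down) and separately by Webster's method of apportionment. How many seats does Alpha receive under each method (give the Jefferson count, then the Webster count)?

Jefferson: Alpha 6, Beta 9, Gamma 15, Delta 6.
Webster: Alpha 7, Beta 9, Gamma 14, Delta 6.
Alpha gets 6 under Jefferson and 7 under Webster.

6 and 7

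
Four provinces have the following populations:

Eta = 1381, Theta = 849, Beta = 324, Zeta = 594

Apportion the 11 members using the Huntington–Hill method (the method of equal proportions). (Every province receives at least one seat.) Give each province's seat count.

Eta: 5, Theta: 3, Beta: 1, Zeta: 2

With divisor 280: modified quotas Eta 4.932, Theta 3.032, Beta 1.157, Zeta 2.121.
Geometric-mean thresholds: Eta √(4·5)=4.472, Theta √(3·4)=3.464, Beta √(1·2)=1.414, Zeta √(2·3)=2.449.
Each quota rounded against its threshold gives Eta 5, Theta 3, Beta 1, Zeta 2 (total 11).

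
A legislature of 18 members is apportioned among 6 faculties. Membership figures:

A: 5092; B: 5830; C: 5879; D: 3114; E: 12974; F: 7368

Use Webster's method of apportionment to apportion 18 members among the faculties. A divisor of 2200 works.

With modified divisor 2200: modified quotas A 2.315, B 2.650, C 2.672, D 1.415, E 5.897, F 3.349.
Rounding to the nearest integer: A 2, B 3, C 3, D 1, E 6, F 3 (total 18).

A: 2, B: 3, C: 3, D: 1, E: 6, F: 3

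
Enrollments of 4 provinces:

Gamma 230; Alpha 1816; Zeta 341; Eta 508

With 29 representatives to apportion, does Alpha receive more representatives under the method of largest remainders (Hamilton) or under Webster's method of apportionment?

Hamilton: Gamma 2, Alpha 18, Zeta 4, Eta 5.
Webster: Gamma 2, Alpha 19, Zeta 3, Eta 5.
Alpha gets 18 under Hamilton and 19 under Webster.

Webster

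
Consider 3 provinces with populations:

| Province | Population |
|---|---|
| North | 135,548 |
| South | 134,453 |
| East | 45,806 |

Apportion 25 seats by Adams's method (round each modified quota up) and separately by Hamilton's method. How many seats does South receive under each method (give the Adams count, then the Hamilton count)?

10 and 11

Adams: North 11, South 10, East 4.
Hamilton: North 11, South 11, East 3.
South gets 10 under Adams and 11 under Hamilton.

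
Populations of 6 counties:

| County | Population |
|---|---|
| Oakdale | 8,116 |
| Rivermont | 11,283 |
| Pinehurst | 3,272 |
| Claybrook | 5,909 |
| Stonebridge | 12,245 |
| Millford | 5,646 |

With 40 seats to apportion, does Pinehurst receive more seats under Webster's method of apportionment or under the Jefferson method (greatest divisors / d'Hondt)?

Webster: Oakdale 7, Rivermont 10, Pinehurst 3, Claybrook 5, Stonebridge 10, Millford 5.
Jefferson: Oakdale 7, Rivermont 10, Pinehurst 2, Claybrook 5, Stonebridge 11, Millford 5.
Pinehurst gets 3 under Webster and 2 under Jefferson.

Webster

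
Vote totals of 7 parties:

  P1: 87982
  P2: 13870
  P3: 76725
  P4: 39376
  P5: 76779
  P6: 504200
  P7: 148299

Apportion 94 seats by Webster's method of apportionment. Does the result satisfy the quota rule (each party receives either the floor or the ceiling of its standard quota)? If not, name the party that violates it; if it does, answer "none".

P6

Standard quotas: P1 8.731, P2 1.376, P3 7.614, P4 3.908, P5 7.619, P6 50.035, P7 14.717.
Webster allocation: P1 9, P2 1, P3 8, P4 4, P5 8, P6 49, P7 15.
P6 has quota 50.035 (lower 50, upper 51) but receives 49 — outside the quota interval.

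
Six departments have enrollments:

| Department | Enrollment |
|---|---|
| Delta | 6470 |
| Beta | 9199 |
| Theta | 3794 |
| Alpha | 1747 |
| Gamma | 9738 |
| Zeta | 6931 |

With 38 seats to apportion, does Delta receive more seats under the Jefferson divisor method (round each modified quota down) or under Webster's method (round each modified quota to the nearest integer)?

Jefferson

Jefferson: Delta 7, Beta 9, Theta 4, Alpha 1, Gamma 10, Zeta 7.
Webster: Delta 6, Beta 9, Theta 4, Alpha 2, Gamma 10, Zeta 7.
Delta gets 7 under Jefferson and 6 under Webster.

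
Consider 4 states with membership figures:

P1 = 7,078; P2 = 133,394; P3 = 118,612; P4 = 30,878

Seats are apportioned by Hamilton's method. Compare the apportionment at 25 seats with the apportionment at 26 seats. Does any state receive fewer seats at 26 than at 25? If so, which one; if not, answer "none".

At 25 seats: P1 1, P2 11, P3 10, P4 3.
At 26 seats: P1 0, P2 12, P3 11, P4 3.
P1 drops from 1 to 0.

P1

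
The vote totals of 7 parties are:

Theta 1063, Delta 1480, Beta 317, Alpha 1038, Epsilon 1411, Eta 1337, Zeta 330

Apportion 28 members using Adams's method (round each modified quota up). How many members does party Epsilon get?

5

Standard divisor 6976/28 ≈ 249.143; standard quotas: Theta 4.267, Delta 5.940, Beta 1.272, Alpha 4.166, Epsilon 5.663, Eta 5.366, Zeta 1.325.
Rounding up gives 5, 6, 2, 5, 6, 6, 2 = 32 seats, so the divisor must be adjusted.
With modified divisor 290: modified quotas Theta 3.666, Delta 5.103, Beta 1.093, Alpha 3.579, Epsilon 4.866, Eta 4.610, Zeta 1.138.
Rounding up: Theta 4, Delta 6, Beta 2, Alpha 4, Epsilon 5, Eta 5, Zeta 2 (total 28).
Epsilon receives 5.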